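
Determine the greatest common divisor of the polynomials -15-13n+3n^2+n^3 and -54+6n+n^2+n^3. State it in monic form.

-3+n

Apply the Euclidean algorithm:
  n^3+3n^2-13n-15 = (n^3+n^2+6n-54) + (2n^2-19n+39)
  n^3+n^2+6n-54 = ((1/2)n+21/4)(2n^2-19n+39) + ((345/4)n-1035/4)
  2n^2-19n+39 = ((8/345)n-52/345)((345/4)n-1035/4) + (0)
Last nonzero remainder: (345/4)n-1035/4. Dividing through by 345/4 gives the monic gcd n-3.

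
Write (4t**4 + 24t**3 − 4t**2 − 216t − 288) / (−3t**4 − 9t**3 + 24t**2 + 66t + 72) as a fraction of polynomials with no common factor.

(−4t**2 − 20t − 24)/(3t**2 + 6t + 6)

Repeated division with remainder:
  4t**4 + 24t**3 − 4t**2 − 216t − 288 = (−4/3)(−3t**4 − 9t**3 + 24t**2 + 66t + 72) + (12t**3 + 28t**2 − 128t − 192)
  −3t**4 − 9t**3 + 24t**2 + 66t + 72 = (−(1/4)t − 1/6)(12t**3 + 28t**2 − 128t − 192) + (−(10/3)t**2 − (10/3)t + 40)
  12t**3 + 28t**2 − 128t − 192 = (−(18/5)t − 24/5)(−(10/3)t**2 − (10/3)t + 40) + (0)
Last nonzero remainder: −(10/3)t**2 − (10/3)t + 40. Dividing through by −10/3 gives the monic gcd t**2 + t − 12.
Cancel t**2 + t − 12 from numerator and denominator to get the reduced form.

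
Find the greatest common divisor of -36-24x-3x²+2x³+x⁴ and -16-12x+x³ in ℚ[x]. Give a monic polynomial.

2+x

Euclidean algorithm in ℚ[x]:
  x⁴+2x³-3x²-24x-36 = (x+2)(x³-12x-16) + (9x²+16x-4)
  x³-12x-16 = ((1/9)x-16/81)(9x²+16x-4) + (-(680/81)x-1360/81)
  9x²+16x-4 = (-(729/680)x+81/340)(-(680/81)x-1360/81) + (0)
Last nonzero remainder: -(680/81)x-1360/81. Dividing through by -680/81 gives the monic gcd x+2.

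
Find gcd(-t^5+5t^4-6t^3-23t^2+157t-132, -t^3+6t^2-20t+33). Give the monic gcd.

t^2-3t+11

Euclidean algorithm in ℚ[t]:
  -t^5+5t^4-6t^3-23t^2+157t-132 = (t^2+t-8)(-t^3+6t^2-20t+33) + (12t^2-36t+132)
  -t^3+6t^2-20t+33 = (-(1/12)t+1/4)(12t^2-36t+132) + (0)
Last nonzero remainder: 12t^2-36t+132. Dividing through by 12 gives the monic gcd t^2-3t+11.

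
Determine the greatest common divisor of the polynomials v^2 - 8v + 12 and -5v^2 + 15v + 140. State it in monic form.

Euclidean algorithm in ℚ[v]:
  v^2 - 8v + 12 = (-1/5)(-5v^2 + 15v + 140) + (-5v + 40)
  -5v^2 + 15v + 140 = (v + 5)(-5v + 40) + (-60)
  -5v + 40 = ((1/12)v - 2/3)(-60) + (0)
The last nonzero remainder is the constant -60, so the polynomials are coprime and gcd = 1.

1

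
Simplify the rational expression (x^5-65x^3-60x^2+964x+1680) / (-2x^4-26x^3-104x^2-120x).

(-x^3+8x^2+13x-140)/(2x^2+10x)

Apply the Euclidean algorithm:
  x^5-65x^3-60x^2+964x+1680 = (-(1/2)x+13/2)(-2x^4-26x^3-104x^2-120x) + (52x^3+556x^2+1744x+1680)
  -2x^4-26x^3-104x^2-120x = (-(1/26)x-15/169)(52x^3+556x^2+1744x+1680) + ((2100/169)x^2+(16800/169)x+25200/169)
  52x^3+556x^2+1744x+1680 = ((2197/525)x+169/15)((2100/169)x^2+(16800/169)x+25200/169) + (0)
Last nonzero remainder: (2100/169)x^2+(16800/169)x+25200/169. Dividing through by 2100/169 gives the monic gcd x^2+8x+12.
Cancel x^2+8x+12 from numerator and denominator to get the reduced form.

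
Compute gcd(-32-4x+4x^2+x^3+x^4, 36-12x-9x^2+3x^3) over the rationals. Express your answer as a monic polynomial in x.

Repeated division with remainder:
  x^4+x^3+4x^2-4x-32 = ((1/3)x+4/3)(3x^3-9x^2-12x+36) + (20x^2-80)
  3x^3-9x^2-12x+36 = ((3/20)x-9/20)(20x^2-80) + (0)
Last nonzero remainder: 20x^2-80. Dividing through by 20 gives the monic gcd x^2-4.

-4+x^2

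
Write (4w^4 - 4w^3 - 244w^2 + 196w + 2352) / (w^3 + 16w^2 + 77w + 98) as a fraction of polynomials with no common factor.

Euclidean algorithm in ℚ[w]:
  4w^4 - 4w^3 - 244w^2 + 196w + 2352 = (4w - 68)(w^3 + 16w^2 + 77w + 98) + (536w^2 + 5040w + 9016)
  w^3 + 16w^2 + 77w + 98 = ((1/536)w + 221/17956)(536w^2 + 5040w + 9016) + (-(8316/4489)w - 58212/4489)
  536w^2 + 5040w + 9016 = (-(601526/2079)w - 206494/297)(-(8316/4489)w - 58212/4489) + (0)
Last nonzero remainder: -(8316/4489)w - 58212/4489. Dividing through by -8316/4489 gives the monic gcd w + 7.
Cancel w + 7 from numerator and denominator to get the reduced form.

(4w^3 - 32w^2 - 20w + 336)/(w^2 + 9w + 14)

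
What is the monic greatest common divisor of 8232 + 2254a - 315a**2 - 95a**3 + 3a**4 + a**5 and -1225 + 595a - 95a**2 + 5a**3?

49 - 14a + a**2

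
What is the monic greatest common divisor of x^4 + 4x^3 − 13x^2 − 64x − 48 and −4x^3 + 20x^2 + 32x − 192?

x^2 − x − 12

Apply the Euclidean algorithm:
  x^4 + 4x^3 − 13x^2 − 64x − 48 = (−(1/4)x − 9/4)(−4x^3 + 20x^2 + 32x − 192) + (40x^2 − 40x − 480)
  −4x^3 + 20x^2 + 32x − 192 = (−(1/10)x + 2/5)(40x^2 − 40x − 480) + (0)
Last nonzero remainder: 40x^2 − 40x − 480. Dividing through by 40 gives the monic gcd x^2 − x − 12.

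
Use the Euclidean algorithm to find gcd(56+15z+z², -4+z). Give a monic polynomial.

Euclidean algorithm in ℚ[z]:
  z²+15z+56 = (z+19)(z-4) + (132)
  z-4 = ((1/132)z-1/33)(132) + (0)
The last nonzero remainder is the constant 132, so the polynomials are coprime and gcd = 1.

1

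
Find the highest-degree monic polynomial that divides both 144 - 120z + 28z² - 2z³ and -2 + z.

-2 + z

Repeated division with remainder:
  -2z³ + 28z² - 120z + 144 = (-2z² + 24z - 72)(z - 2) + (0)
The last nonzero remainder z - 2 is already monic.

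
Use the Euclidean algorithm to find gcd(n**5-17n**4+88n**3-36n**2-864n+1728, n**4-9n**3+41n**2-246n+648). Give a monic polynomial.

Apply the Euclidean algorithm:
  n**5-17n**4+88n**3-36n**2-864n+1728 = (n-8)(n**4-9n**3+41n**2-246n+648) + (-25n**3+538n**2-3480n+6912)
  n**4-9n**3+41n**2-246n+648 = (-(1/25)n-313/625)(-25n**3+538n**2-3480n+6912) + ((107019/625)n**2-(214038/125)n+2568456/625)
  -25n**3+538n**2-3480n+6912 = (-(15625/107019)n+20000/11891)((107019/625)n**2-(214038/125)n+2568456/625) + (0)
Last nonzero remainder: (107019/625)n**2-(214038/125)n+2568456/625. Dividing through by 107019/625 gives the monic gcd n**2-10n+24.

n**2-10n+24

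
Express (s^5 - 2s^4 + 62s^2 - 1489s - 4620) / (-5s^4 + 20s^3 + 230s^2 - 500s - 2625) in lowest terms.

By polynomial division,
  s^5 - 2s^4 + 62s^2 - 1489s - 4620 = (-(1/5)s - 2/5)(-5s^4 + 20s^3 + 230s^2 - 500s - 2625) + (54s^3 + 54s^2 - 2214s - 5670)
  -5s^4 + 20s^3 + 230s^2 - 500s - 2625 = (-(5/54)s + 25/54)(54s^3 + 54s^2 - 2214s - 5670) + (0)
Last nonzero remainder: 54s^3 + 54s^2 - 2214s - 5670. Dividing through by 54 gives the monic gcd s^3 + s^2 - 41s - 105.
Cancel s^3 + s^2 - 41s - 105 from numerator and denominator to get the reduced form.

(-s^2 + 3s - 44)/(5s - 25)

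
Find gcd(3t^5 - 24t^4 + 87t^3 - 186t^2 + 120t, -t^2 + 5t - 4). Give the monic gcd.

t^2 - 5t + 4

By polynomial division,
  3t^5 - 24t^4 + 87t^3 - 186t^2 + 120t = (-3t^3 + 9t^2 - 30t)(-t^2 + 5t - 4) + (0)
Last nonzero remainder: -t^2 + 5t - 4. Dividing through by -1 gives the monic gcd t^2 - 5t + 4.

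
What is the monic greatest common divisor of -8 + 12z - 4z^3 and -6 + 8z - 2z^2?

-1 + z

Apply the Euclidean algorithm:
  -4z^3 + 12z - 8 = (2z + 8)(-2z^2 + 8z - 6) + (-40z + 40)
  -2z^2 + 8z - 6 = ((1/20)z - 3/20)(-40z + 40) + (0)
Last nonzero remainder: -40z + 40. Dividing through by -40 gives the monic gcd z - 1.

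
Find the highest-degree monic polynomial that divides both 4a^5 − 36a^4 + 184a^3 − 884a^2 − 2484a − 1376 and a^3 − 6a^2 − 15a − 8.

a^3 − 6a^2 − 15a − 8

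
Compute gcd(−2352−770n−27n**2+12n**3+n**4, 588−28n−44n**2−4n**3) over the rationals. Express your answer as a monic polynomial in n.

Apply the Euclidean algorithm:
  n**4+12n**3−27n**2−770n−2352 = (−(1/4)n−1/4)(−4n**3−44n**2−28n+588) + (−45n**2−630n−2205)
  −4n**3−44n**2−28n+588 = ((4/45)n−4/15)(−45n**2−630n−2205) + (0)
Last nonzero remainder: −45n**2−630n−2205. Dividing through by −45 gives the monic gcd n**2+14n+49.

49+14n+n**2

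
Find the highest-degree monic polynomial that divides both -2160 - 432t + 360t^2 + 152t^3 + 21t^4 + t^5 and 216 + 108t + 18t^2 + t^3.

216 + 108t + 18t^2 + t^3

By polynomial division,
  t^5 + 21t^4 + 152t^3 + 360t^2 - 432t - 2160 = (t^2 + 3t - 10)(t^3 + 18t^2 + 108t + 216) + (0)
The last nonzero remainder t^3 + 18t^2 + 108t + 216 is already monic.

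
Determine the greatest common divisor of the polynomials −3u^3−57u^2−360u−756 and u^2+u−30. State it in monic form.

u+6

Euclidean algorithm in ℚ[u]:
  −3u^3−57u^2−360u−756 = (−3u−54)(u^2+u−30) + (−396u−2376)
  u^2+u−30 = (−(1/396)u+5/396)(−396u−2376) + (0)
Last nonzero remainder: −396u−2376. Dividing through by −396 gives the monic gcd u+6.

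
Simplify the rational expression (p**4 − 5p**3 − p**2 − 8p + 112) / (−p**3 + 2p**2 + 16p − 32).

(−p**3 + p**2 + 5p + 28)/(p**2 + 2p − 8)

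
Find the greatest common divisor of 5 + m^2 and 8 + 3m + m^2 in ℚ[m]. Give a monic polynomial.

1

Repeated division with remainder:
  m^2 + 5 = (m^2 + 3m + 8) + (-3m - 3)
  m^2 + 3m + 8 = (-(1/3)m - 2/3)(-3m - 3) + (6)
  -3m - 3 = (-(1/2)m - 1/2)(6) + (0)
The last nonzero remainder is the constant 6, so the polynomials are coprime and gcd = 1.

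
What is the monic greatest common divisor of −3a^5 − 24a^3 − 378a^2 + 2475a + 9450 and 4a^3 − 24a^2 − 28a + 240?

a^2 − 2a − 15

By polynomial division,
  −3a^5 − 24a^3 − 378a^2 + 2475a + 9450 = (−(3/4)a^2 − (9/2)a − 153/4)(4a^3 − 24a^2 − 28a + 240) + (−1242a^2 + 2484a + 18630)
  4a^3 − 24a^2 − 28a + 240 = (−(2/621)a + 8/621)(−1242a^2 + 2484a + 18630) + (0)
Last nonzero remainder: −1242a^2 + 2484a + 18630. Dividing through by −1242 gives the monic gcd a^2 − 2a − 15.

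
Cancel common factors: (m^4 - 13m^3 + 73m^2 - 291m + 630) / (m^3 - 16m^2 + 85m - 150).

(m^2 - 2m + 21)/(m - 5)

By polynomial division,
  m^4 - 13m^3 + 73m^2 - 291m + 630 = (m + 3)(m^3 - 16m^2 + 85m - 150) + (36m^2 - 396m + 1080)
  m^3 - 16m^2 + 85m - 150 = ((1/36)m - 5/36)(36m^2 - 396m + 1080) + (0)
Last nonzero remainder: 36m^2 - 396m + 1080. Dividing through by 36 gives the monic gcd m^2 - 11m + 30.
Cancel m^2 - 11m + 30 from numerator and denominator to get the reduced form.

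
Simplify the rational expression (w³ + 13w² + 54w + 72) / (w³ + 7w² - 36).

Apply the Euclidean algorithm:
  w³ + 13w² + 54w + 72 = (w³ + 7w² - 36) + (6w² + 54w + 108)
  w³ + 7w² - 36 = ((1/6)w - 1/3)(6w² + 54w + 108) + (0)
Last nonzero remainder: 6w² + 54w + 108. Dividing through by 6 gives the monic gcd w² + 9w + 18.
Cancel w² + 9w + 18 from numerator and denominator to get the reduced form.

(w + 4)/(w - 2)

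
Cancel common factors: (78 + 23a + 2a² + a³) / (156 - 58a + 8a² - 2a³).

By polynomial division,
  a³ + 2a² + 23a + 78 = (-1/2)(-2a³ + 8a² - 58a + 156) + (6a² - 6a + 156)
  -2a³ + 8a² - 58a + 156 = (-(1/3)a + 1)(6a² - 6a + 156) + (0)
Last nonzero remainder: 6a² - 6a + 156. Dividing through by 6 gives the monic gcd a² - a + 26.
Cancel a² - a + 26 from numerator and denominator to get the reduced form.

(-3 - a)/(-6 + 2a)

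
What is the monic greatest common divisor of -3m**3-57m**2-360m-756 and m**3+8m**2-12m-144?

Euclidean algorithm in ℚ[m]:
  -3m**3-57m**2-360m-756 = (-3)(m**3+8m**2-12m-144) + (-33m**2-396m-1188)
  m**3+8m**2-12m-144 = (-(1/33)m+4/33)(-33m**2-396m-1188) + (0)
Last nonzero remainder: -33m**2-396m-1188. Dividing through by -33 gives the monic gcd m**2+12m+36.

m**2+12m+36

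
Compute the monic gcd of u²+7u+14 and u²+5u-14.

1

Apply the Euclidean algorithm:
  u²+7u+14 = (u²+5u-14) + (2u+28)
  u²+5u-14 = ((1/2)u-9/2)(2u+28) + (112)
  2u+28 = ((1/56)u+1/4)(112) + (0)
The last nonzero remainder is the constant 112, so the polynomials are coprime and gcd = 1.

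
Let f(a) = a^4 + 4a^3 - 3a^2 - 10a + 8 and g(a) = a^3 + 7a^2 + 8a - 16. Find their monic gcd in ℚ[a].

a^2 + 3a - 4

Repeated division with remainder:
  a^4 + 4a^3 - 3a^2 - 10a + 8 = (a - 3)(a^3 + 7a^2 + 8a - 16) + (10a^2 + 30a - 40)
  a^3 + 7a^2 + 8a - 16 = ((1/10)a + 2/5)(10a^2 + 30a - 40) + (0)
Last nonzero remainder: 10a^2 + 30a - 40. Dividing through by 10 gives the monic gcd a^2 + 3a - 4.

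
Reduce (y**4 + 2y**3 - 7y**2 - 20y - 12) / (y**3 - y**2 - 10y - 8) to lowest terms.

By polynomial division,
  y**4 + 2y**3 - 7y**2 - 20y - 12 = (y + 3)(y**3 - y**2 - 10y - 8) + (6y**2 + 18y + 12)
  y**3 - y**2 - 10y - 8 = ((1/6)y - 2/3)(6y**2 + 18y + 12) + (0)
Last nonzero remainder: 6y**2 + 18y + 12. Dividing through by 6 gives the monic gcd y**2 + 3y + 2.
Cancel y**2 + 3y + 2 from numerator and denominator to get the reduced form.

(y**2 - y - 6)/(y - 4)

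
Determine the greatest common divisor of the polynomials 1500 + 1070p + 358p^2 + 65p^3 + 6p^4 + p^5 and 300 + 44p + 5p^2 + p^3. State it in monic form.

By polynomial division,
  p^5 + 6p^4 + 65p^3 + 358p^2 + 1070p + 1500 = (p^2 + p + 16)(p^3 + 5p^2 + 44p + 300) + (−66p^2 + 66p − 3300)
  p^3 + 5p^2 + 44p + 300 = (−(1/66)p − 1/11)(−66p^2 + 66p − 3300) + (0)
Last nonzero remainder: −66p^2 + 66p − 3300. Dividing through by −66 gives the monic gcd p^2 − p + 50.

50 − p + p^2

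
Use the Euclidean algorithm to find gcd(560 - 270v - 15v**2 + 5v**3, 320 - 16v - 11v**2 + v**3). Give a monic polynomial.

-8 + v

By polynomial division,
  5v**3 - 15v**2 - 270v + 560 = (5)(v**3 - 11v**2 - 16v + 320) + (40v**2 - 190v - 1040)
  v**3 - 11v**2 - 16v + 320 = ((1/40)v - 5/32)(40v**2 - 190v - 1040) + (-(315/16)v + 315/2)
  40v**2 - 190v - 1040 = (-(128/63)v - 416/63)(-(315/16)v + 315/2) + (0)
Last nonzero remainder: -(315/16)v + 315/2. Dividing through by -315/16 gives the monic gcd v - 8.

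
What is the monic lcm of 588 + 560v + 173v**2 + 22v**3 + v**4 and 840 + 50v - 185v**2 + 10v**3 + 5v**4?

7056 + 2604v - 1256v**2 - 387v**3 + 31v**4 + 15v**5 + v**6

Repeated division with remainder:
  v**4 + 22v**3 + 173v**2 + 560v + 588 = (1/5)(5v**4 + 10v**3 - 185v**2 + 50v + 840) + (20v**3 + 210v**2 + 550v + 420)
  5v**4 + 10v**3 - 185v**2 + 50v + 840 = ((1/4)v - 17/8)(20v**3 + 210v**2 + 550v + 420) + ((495/4)v**2 + (4455/4)v + 3465/2)
  20v**3 + 210v**2 + 550v + 420 = ((16/99)v + 8/33)((495/4)v**2 + (4455/4)v + 3465/2) + (0)
Last nonzero remainder: (495/4)v**2 + (4455/4)v + 3465/2. Dividing through by 495/4 gives the monic gcd v**2 + 9v + 14.
Then lcm(f, g) = f·g / gcd(f, g); expanding and making the result monic gives the answer.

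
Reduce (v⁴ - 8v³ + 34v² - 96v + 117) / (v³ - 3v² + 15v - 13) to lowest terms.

(v² - 6v + 9)/(v - 1)

By polynomial division,
  v⁴ - 8v³ + 34v² - 96v + 117 = (v - 5)(v³ - 3v² + 15v - 13) + (4v² - 8v + 52)
  v³ - 3v² + 15v - 13 = ((1/4)v - 1/4)(4v² - 8v + 52) + (0)
Last nonzero remainder: 4v² - 8v + 52. Dividing through by 4 gives the monic gcd v² - 2v + 13.
Cancel v² - 2v + 13 from numerator and denominator to get the reduced form.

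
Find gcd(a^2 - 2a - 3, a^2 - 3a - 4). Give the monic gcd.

Euclidean algorithm in ℚ[a]:
  a^2 - 2a - 3 = (a^2 - 3a - 4) + (a + 1)
  a^2 - 3a - 4 = (a - 4)(a + 1) + (0)
The last nonzero remainder a + 1 is already monic.

a + 1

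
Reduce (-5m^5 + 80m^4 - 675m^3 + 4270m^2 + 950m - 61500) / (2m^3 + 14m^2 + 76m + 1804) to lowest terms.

By polynomial division,
  -5m^5 + 80m^4 - 675m^3 + 4270m^2 + 950m - 61500 = (-(5/2)m^2 + (115/2)m - 645)(2m^3 + 14m^2 + 76m + 1804) + (13440m^2 - 53760m + 1102080)
  2m^3 + 14m^2 + 76m + 1804 = ((1/6720)m + 11/6720)(13440m^2 - 53760m + 1102080) + (0)
Last nonzero remainder: 13440m^2 - 53760m + 1102080. Dividing through by 13440 gives the monic gcd m^2 - 4m + 82.
Cancel m^2 - 4m + 82 from numerator and denominator to get the reduced form.

(-5m^3 + 60m^2 - 25m - 750)/(2m + 22)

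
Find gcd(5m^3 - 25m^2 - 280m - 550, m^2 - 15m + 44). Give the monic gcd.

Apply the Euclidean algorithm:
  5m^3 - 25m^2 - 280m - 550 = (5m + 50)(m^2 - 15m + 44) + (250m - 2750)
  m^2 - 15m + 44 = ((1/250)m - 2/125)(250m - 2750) + (0)
Last nonzero remainder: 250m - 2750. Dividing through by 250 gives the monic gcd m - 11.

m - 11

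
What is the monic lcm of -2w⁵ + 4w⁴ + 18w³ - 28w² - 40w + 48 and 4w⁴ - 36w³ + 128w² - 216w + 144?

w⁷ - 6w⁶ + 5w⁵ + 38w⁴ - 90w³ - 20w² + 216w - 144

Repeated division with remainder:
  -2w⁵ + 4w⁴ + 18w³ - 28w² - 40w + 48 = (-(1/2)w - 7/2)(4w⁴ - 36w³ + 128w² - 216w + 144) + (-44w³ + 312w² - 724w + 552)
  4w⁴ - 36w³ + 128w² - 216w + 144 = (-(1/11)w + 21/121)(-44w³ + 312w² - 724w + 552) + ((972/121)w² - (4860/121)w + 5832/121)
  -44w³ + 312w² - 724w + 552 = (-(1331/243)w + 2783/243)((972/121)w² - (4860/121)w + 5832/121) + (0)
Last nonzero remainder: (972/121)w² - (4860/121)w + 5832/121. Dividing through by 972/121 gives the monic gcd w² - 5w + 6.
Then lcm(f, g) = f·g / gcd(f, g); expanding and making the result monic gives the answer.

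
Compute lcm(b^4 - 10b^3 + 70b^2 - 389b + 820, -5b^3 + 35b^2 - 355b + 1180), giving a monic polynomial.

Repeated division with remainder:
  b^4 - 10b^3 + 70b^2 - 389b + 820 = (-(1/5)b + 3/5)(-5b^3 + 35b^2 - 355b + 1180) + (-22b^2 + 60b + 112)
  -5b^3 + 35b^2 - 355b + 1180 = ((5/22)b - 235/242)(-22b^2 + 60b + 112) + (-(38985/121)b + 155940/121)
  -22b^2 + 60b + 112 = ((2662/38985)b + 3388/38985)(-(38985/121)b + 155940/121) + (0)
Last nonzero remainder: -(38985/121)b + 155940/121. Dividing through by -38985/121 gives the monic gcd b - 4.
Then lcm(f, g) = f·g / gcd(f, g); expanding and making the result monic gives the answer.

b^6 - 13b^5 + 159b^4 - 1189b^3 + 6117b^2 - 25411b + 48380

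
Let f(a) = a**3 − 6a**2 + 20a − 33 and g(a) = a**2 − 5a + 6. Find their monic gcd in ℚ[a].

a − 3

Repeated division with remainder:
  a**3 − 6a**2 + 20a − 33 = (a − 1)(a**2 − 5a + 6) + (9a − 27)
  a**2 − 5a + 6 = ((1/9)a − 2/9)(9a − 27) + (0)
Last nonzero remainder: 9a − 27. Dividing through by 9 gives the monic gcd a − 3.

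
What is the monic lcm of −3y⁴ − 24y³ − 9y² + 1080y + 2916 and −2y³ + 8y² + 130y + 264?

y⁶ + y⁵ − 97y⁴ − 733y³ + 1416y² + 22644y + 42768

Apply the Euclidean algorithm:
  −3y⁴ − 24y³ − 9y² + 1080y + 2916 = ((3/2)y + 18)(−2y³ + 8y² + 130y + 264) + (−348y² − 1656y − 1836)
  −2y³ + 8y² + 130y + 264 = ((1/174)y − 127/2523)(−348y² − 1656y − 1836) + ((48100/841)y + 144300/841)
  −348y² − 1656y − 1836 = (−(73167/12025)y − 128673/12025)((48100/841)y + 144300/841) + (0)
Last nonzero remainder: (48100/841)y + 144300/841. Dividing through by 48100/841 gives the monic gcd y + 3.
Then lcm(f, g) = f·g / gcd(f, g); expanding and making the result monic gives the answer.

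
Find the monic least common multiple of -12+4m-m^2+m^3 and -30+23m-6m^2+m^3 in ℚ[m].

Apply the Euclidean algorithm:
  m^3-m^2+4m-12 = (m^3-6m^2+23m-30) + (5m^2-19m+18)
  m^3-6m^2+23m-30 = ((1/5)m-11/25)(5m^2-19m+18) + ((276/25)m-552/25)
  5m^2-19m+18 = ((125/276)m-75/92)((276/25)m-552/25) + (0)
Last nonzero remainder: (276/25)m-552/25. Dividing through by 276/25 gives the monic gcd m-2.
Then lcm(f, g) = f·g / gcd(f, g); expanding and making the result monic gives the answer.

-180+108m-43m^2+23m^3-5m^4+m^5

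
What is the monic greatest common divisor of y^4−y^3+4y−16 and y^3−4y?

Euclidean algorithm in ℚ[y]:
  y^4−y^3+4y−16 = (y−1)(y^3−4y) + (4y^2−16)
  y^3−4y = ((1/4)y)(4y^2−16) + (0)
Last nonzero remainder: 4y^2−16. Dividing through by 4 gives the monic gcd y^2−4.

y^2−4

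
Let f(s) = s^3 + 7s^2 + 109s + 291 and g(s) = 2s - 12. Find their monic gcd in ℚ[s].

By polynomial division,
  s^3 + 7s^2 + 109s + 291 = ((1/2)s^2 + (13/2)s + 187/2)(2s - 12) + (1413)
  2s - 12 = ((2/1413)s - 4/471)(1413) + (0)
The last nonzero remainder is the constant 1413, so the polynomials are coprime and gcd = 1.

1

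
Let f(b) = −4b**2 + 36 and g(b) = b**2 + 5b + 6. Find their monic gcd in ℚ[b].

b + 3

Apply the Euclidean algorithm:
  −4b**2 + 36 = (−4)(b**2 + 5b + 6) + (20b + 60)
  b**2 + 5b + 6 = ((1/20)b + 1/10)(20b + 60) + (0)
Last nonzero remainder: 20b + 60. Dividing through by 20 gives the monic gcd b + 3.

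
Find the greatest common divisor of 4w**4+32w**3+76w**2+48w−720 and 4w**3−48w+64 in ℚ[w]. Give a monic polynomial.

w−2

By polynomial division,
  4w**4+32w**3+76w**2+48w−720 = (w+8)(4w**3−48w+64) + (124w**2+368w−1232)
  4w**3−48w+64 = ((1/31)w−92/961)(124w**2+368w−1232) + ((25920/961)w−51840/961)
  124w**2+368w−1232 = ((29791/6480)w+73997/3240)((25920/961)w−51840/961) + (0)
Last nonzero remainder: (25920/961)w−51840/961. Dividing through by 25920/961 gives the monic gcd w−2.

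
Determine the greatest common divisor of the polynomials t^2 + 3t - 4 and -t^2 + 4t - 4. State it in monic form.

Apply the Euclidean algorithm:
  t^2 + 3t - 4 = (-1)(-t^2 + 4t - 4) + (7t - 8)
  -t^2 + 4t - 4 = (-(1/7)t + 20/49)(7t - 8) + (-36/49)
  7t - 8 = (-(343/36)t + 98/9)(-36/49) + (0)
The last nonzero remainder is the constant -36/49, so the polynomials are coprime and gcd = 1.

1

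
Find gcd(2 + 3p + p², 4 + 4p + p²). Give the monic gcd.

2 + p

Apply the Euclidean algorithm:
  p² + 3p + 2 = (p² + 4p + 4) + (−p − 2)
  p² + 4p + 4 = (−p − 2)(−p − 2) + (0)
Last nonzero remainder: −p − 2. Dividing through by −1 gives the monic gcd p + 2.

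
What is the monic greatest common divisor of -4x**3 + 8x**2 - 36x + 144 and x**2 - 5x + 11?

By polynomial division,
  -4x**3 + 8x**2 - 36x + 144 = (-4x - 12)(x**2 - 5x + 11) + (-52x + 276)
  x**2 - 5x + 11 = (-(1/52)x - 1/169)(-52x + 276) + (2135/169)
  -52x + 276 = (-(8788/2135)x + 46644/2135)(2135/169) + (0)
The last nonzero remainder is the constant 2135/169, so the polynomials are coprime and gcd = 1.

1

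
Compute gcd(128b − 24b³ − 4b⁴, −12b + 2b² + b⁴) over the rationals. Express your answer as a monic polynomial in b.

−2b + b²

Apply the Euclidean algorithm:
  −4b⁴ − 24b³ + 128b = (−4)(b⁴ + 2b² − 12b) + (−24b³ + 8b² + 80b)
  b⁴ + 2b² − 12b = (−(1/24)b − 1/72)(−24b³ + 8b² + 80b) + ((49/9)b² − (98/9)b)
  −24b³ + 8b² + 80b = (−(216/49)b − 360/49)((49/9)b² − (98/9)b) + (0)
Last nonzero remainder: (49/9)b² − (98/9)b. Dividing through by 49/9 gives the monic gcd b² − 2b.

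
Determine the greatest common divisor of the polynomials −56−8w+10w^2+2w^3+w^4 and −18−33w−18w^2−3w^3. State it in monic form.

2+w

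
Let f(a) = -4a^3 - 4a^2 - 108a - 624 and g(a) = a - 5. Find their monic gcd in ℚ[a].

Apply the Euclidean algorithm:
  -4a^3 - 4a^2 - 108a - 624 = (-4a^2 - 24a - 228)(a - 5) + (-1764)
  a - 5 = (-(1/1764)a + 5/1764)(-1764) + (0)
The last nonzero remainder is the constant -1764, so the polynomials are coprime and gcd = 1.

1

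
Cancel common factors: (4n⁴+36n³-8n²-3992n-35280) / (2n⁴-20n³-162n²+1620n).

Repeated division with remainder:
  4n⁴+36n³-8n²-3992n-35280 = (2)(2n⁴-20n³-162n²+1620n) + (76n³+316n²-7232n-35280)
  2n⁴-20n³-162n²+1620n = ((1/38)n-269/722)(76n³+316n²-7232n-35280) + ((52724/361)n²-(52724/361)n-4745160/361)
  76n³+316n²-7232n-35280 = ((6859/13181)n+722/269)((52724/361)n²-(52724/361)n-4745160/361) + (0)
Last nonzero remainder: (52724/361)n²-(52724/361)n-4745160/361. Dividing through by 52724/361 gives the monic gcd n²-n-90.
Cancel n²-n-90 from numerator and denominator to get the reduced form.

(2n²+20n+196)/(n²-9n)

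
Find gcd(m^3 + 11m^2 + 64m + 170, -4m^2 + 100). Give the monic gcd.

m + 5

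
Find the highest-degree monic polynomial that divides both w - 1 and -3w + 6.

1

By polynomial division,
  w - 1 = (-1/3)(-3w + 6) + (1)
  -3w + 6 = (-3w + 6)(1) + (0)
The last nonzero remainder is the constant 1, so the polynomials are coprime and gcd = 1.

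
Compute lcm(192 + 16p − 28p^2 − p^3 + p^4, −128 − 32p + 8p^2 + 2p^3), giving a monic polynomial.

By polynomial division,
  p^4 − p^3 − 28p^2 + 16p + 192 = ((1/2)p − 5/2)(2p^3 + 8p^2 − 32p − 128) + (8p^2 − 128)
  2p^3 + 8p^2 − 32p − 128 = ((1/4)p + 1)(8p^2 − 128) + (0)
Last nonzero remainder: 8p^2 − 128. Dividing through by 8 gives the monic gcd p^2 − 16.
Then lcm(f, g) = f·g / gcd(f, g); expanding and making the result monic gives the answer.

768 + 256p − 96p^2 − 32p^3 + 3p^4 + p^5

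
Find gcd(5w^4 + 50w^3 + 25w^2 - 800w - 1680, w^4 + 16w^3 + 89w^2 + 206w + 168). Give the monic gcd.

w^3 + 14w^2 + 61w + 84

Apply the Euclidean algorithm:
  5w^4 + 50w^3 + 25w^2 - 800w - 1680 = (5)(w^4 + 16w^3 + 89w^2 + 206w + 168) + (-30w^3 - 420w^2 - 1830w - 2520)
  w^4 + 16w^3 + 89w^2 + 206w + 168 = (-(1/30)w - 1/15)(-30w^3 - 420w^2 - 1830w - 2520) + (0)
Last nonzero remainder: -30w^3 - 420w^2 - 1830w - 2520. Dividing through by -30 gives the monic gcd w^3 + 14w^2 + 61w + 84.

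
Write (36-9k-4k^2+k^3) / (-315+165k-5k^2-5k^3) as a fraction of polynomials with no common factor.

Apply the Euclidean algorithm:
  k^3-4k^2-9k+36 = (-1/5)(-5k^3-5k^2+165k-315) + (-5k^2+24k-27)
  -5k^3-5k^2+165k-315 = (k+29/5)(-5k^2+24k-27) + ((264/5)k-792/5)
  -5k^2+24k-27 = (-(25/264)k+15/88)((264/5)k-792/5) + (0)
Last nonzero remainder: (264/5)k-792/5. Dividing through by 264/5 gives the monic gcd k-3.
Cancel k-3 from numerator and denominator to get the reduced form.

(12+k-k^2)/(-105+20k+5k^2)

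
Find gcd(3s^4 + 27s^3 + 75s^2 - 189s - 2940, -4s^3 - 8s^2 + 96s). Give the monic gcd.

s - 4

By polynomial division,
  3s^4 + 27s^3 + 75s^2 - 189s - 2940 = (-(3/4)s - 21/4)(-4s^3 - 8s^2 + 96s) + (105s^2 + 315s - 2940)
  -4s^3 - 8s^2 + 96s = (-(4/105)s + 4/105)(105s^2 + 315s - 2940) + (-28s + 112)
  105s^2 + 315s - 2940 = (-(15/4)s - 105/4)(-28s + 112) + (0)
Last nonzero remainder: -28s + 112. Dividing through by -28 gives the monic gcd s - 4.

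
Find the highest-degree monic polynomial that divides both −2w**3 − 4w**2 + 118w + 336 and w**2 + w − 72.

Euclidean algorithm in ℚ[w]:
  −2w**3 − 4w**2 + 118w + 336 = (−2w − 2)(w**2 + w − 72) + (−24w + 192)
  w**2 + w − 72 = (−(1/24)w − 3/8)(−24w + 192) + (0)
Last nonzero remainder: −24w + 192. Dividing through by −24 gives the monic gcd w − 8.

w − 8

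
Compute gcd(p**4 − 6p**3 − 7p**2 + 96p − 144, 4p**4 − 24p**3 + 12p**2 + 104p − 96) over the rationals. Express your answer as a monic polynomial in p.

p**2 − 7p + 12

Euclidean algorithm in ℚ[p]:
  p**4 − 6p**3 − 7p**2 + 96p − 144 = (1/4)(4p**4 − 24p**3 + 12p**2 + 104p − 96) + (−10p**2 + 70p − 120)
  4p**4 − 24p**3 + 12p**2 + 104p − 96 = (−(2/5)p**2 − (2/5)p + 4/5)(−10p**2 + 70p − 120) + (0)
Last nonzero remainder: −10p**2 + 70p − 120. Dividing through by −10 gives the monic gcd p**2 − 7p + 12.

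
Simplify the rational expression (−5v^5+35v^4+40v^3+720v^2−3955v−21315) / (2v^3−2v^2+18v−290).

(−5v^3+55v^2−35v−735)/(2v−10)

By polynomial division,
  −5v^5+35v^4+40v^3+720v^2−3955v−21315 = (−(5/2)v^2+15v+115/2)(2v^3−2v^2+18v−290) + (−160v^2−640v−4640)
  2v^3−2v^2+18v−290 = (−(1/80)v+1/16)(−160v^2−640v−4640) + (0)
Last nonzero remainder: −160v^2−640v−4640. Dividing through by −160 gives the monic gcd v^2+4v+29.
Cancel v^2+4v+29 from numerator and denominator to get the reduced form.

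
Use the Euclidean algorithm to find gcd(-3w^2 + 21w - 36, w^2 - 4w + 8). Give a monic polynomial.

1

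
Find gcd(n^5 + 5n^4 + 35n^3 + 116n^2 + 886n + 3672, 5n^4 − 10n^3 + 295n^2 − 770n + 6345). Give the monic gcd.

Euclidean algorithm in ℚ[n]:
  n^5 + 5n^4 + 35n^3 + 116n^2 + 886n + 3672 = ((1/5)n + 7/5)(5n^4 − 10n^3 + 295n^2 − 770n + 6345) + (−10n^3 − 143n^2 + 695n − 5211)
  5n^4 − 10n^3 + 295n^2 − 770n + 6345 = (−(1/2)n + 163/20)(−10n^3 − 143n^2 + 695n − 5211) + ((36159/20)n^2 − (36159/4)n + 976293/20)
  −10n^3 − 143n^2 + 695n − 5211 = (−(200/36159)n − 3860/36159)((36159/20)n^2 − (36159/4)n + 976293/20) + (0)
Last nonzero remainder: (36159/20)n^2 − (36159/4)n + 976293/20. Dividing through by 36159/20 gives the monic gcd n^2 − 5n + 27.

n^2 − 5n + 27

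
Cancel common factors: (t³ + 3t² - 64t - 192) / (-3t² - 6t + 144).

By polynomial division,
  t³ + 3t² - 64t - 192 = (-(1/3)t - 1/3)(-3t² - 6t + 144) + (-18t - 144)
  -3t² - 6t + 144 = ((1/6)t - 1)(-18t - 144) + (0)
Last nonzero remainder: -18t - 144. Dividing through by -18 gives the monic gcd t + 8.
Cancel t + 8 from numerator and denominator to get the reduced form.

(-t² + 5t + 24)/(3t - 18)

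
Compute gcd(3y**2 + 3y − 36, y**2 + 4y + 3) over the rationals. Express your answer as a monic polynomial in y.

1

Apply the Euclidean algorithm:
  3y**2 + 3y − 36 = (3)(y**2 + 4y + 3) + (−9y − 45)
  y**2 + 4y + 3 = (−(1/9)y + 1/9)(−9y − 45) + (8)
  −9y − 45 = (−(9/8)y − 45/8)(8) + (0)
The last nonzero remainder is the constant 8, so the polynomials are coprime and gcd = 1.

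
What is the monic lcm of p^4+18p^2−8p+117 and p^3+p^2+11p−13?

Euclidean algorithm in ℚ[p]:
  p^4+18p^2−8p+117 = (p−1)(p^3+p^2+11p−13) + (8p^2+16p+104)
  p^3+p^2+11p−13 = ((1/8)p−1/8)(8p^2+16p+104) + (0)
Last nonzero remainder: 8p^2+16p+104. Dividing through by 8 gives the monic gcd p^2+2p+13.
Then lcm(f, g) = f·g / gcd(f, g); expanding and making the result monic gives the answer.

p^5−p^4+18p^3−26p^2+125p−117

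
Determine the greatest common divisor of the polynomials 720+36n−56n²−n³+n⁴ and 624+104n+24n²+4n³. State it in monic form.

6+n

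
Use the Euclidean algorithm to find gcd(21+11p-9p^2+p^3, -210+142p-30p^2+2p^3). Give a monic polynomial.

21-10p+p^2

Repeated division with remainder:
  p^3-9p^2+11p+21 = (1/2)(2p^3-30p^2+142p-210) + (6p^2-60p+126)
  2p^3-30p^2+142p-210 = ((1/3)p-5/3)(6p^2-60p+126) + (0)
Last nonzero remainder: 6p^2-60p+126. Dividing through by 6 gives the monic gcd p^2-10p+21.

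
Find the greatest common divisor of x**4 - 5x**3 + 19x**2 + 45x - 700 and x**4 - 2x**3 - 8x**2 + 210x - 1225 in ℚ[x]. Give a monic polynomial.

Repeated division with remainder:
  x**4 - 5x**3 + 19x**2 + 45x - 700 = (x**4 - 2x**3 - 8x**2 + 210x - 1225) + (-3x**3 + 27x**2 - 165x + 525)
  x**4 - 2x**3 - 8x**2 + 210x - 1225 = (-(1/3)x - 7/3)(-3x**3 + 27x**2 - 165x + 525) + (0)
Last nonzero remainder: -3x**3 + 27x**2 - 165x + 525. Dividing through by -3 gives the monic gcd x**3 - 9x**2 + 55x - 175.

x**3 - 9x**2 + 55x - 175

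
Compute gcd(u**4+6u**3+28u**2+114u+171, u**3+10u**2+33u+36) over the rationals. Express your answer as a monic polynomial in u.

u**2+6u+9

By polynomial division,
  u**4+6u**3+28u**2+114u+171 = (u-4)(u**3+10u**2+33u+36) + (35u**2+210u+315)
  u**3+10u**2+33u+36 = ((1/35)u+4/35)(35u**2+210u+315) + (0)
Last nonzero remainder: 35u**2+210u+315. Dividing through by 35 gives the monic gcd u**2+6u+9.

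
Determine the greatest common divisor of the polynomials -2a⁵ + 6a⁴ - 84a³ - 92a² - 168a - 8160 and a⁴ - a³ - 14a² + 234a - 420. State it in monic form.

a² - 6a + 30

Euclidean algorithm in ℚ[a]:
  -2a⁵ + 6a⁴ - 84a³ - 92a² - 168a - 8160 = (-2a + 4)(a⁴ - a³ - 14a² + 234a - 420) + (-108a³ + 432a² - 1944a - 6480)
  a⁴ - a³ - 14a² + 234a - 420 = (-(1/108)a - 1/36)(-108a³ + 432a² - 1944a - 6480) + (-20a² + 120a - 600)
  -108a³ + 432a² - 1944a - 6480 = ((27/5)a + 54/5)(-20a² + 120a - 600) + (0)
Last nonzero remainder: -20a² + 120a - 600. Dividing through by -20 gives the monic gcd a² - 6a + 30.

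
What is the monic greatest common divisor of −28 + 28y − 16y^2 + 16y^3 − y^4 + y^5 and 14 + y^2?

14 + y^2

By polynomial division,
  y^5 − y^4 + 16y^3 − 16y^2 + 28y − 28 = (y^3 − y^2 + 2y − 2)(y^2 + 14) + (0)
The last nonzero remainder y^2 + 14 is already monic.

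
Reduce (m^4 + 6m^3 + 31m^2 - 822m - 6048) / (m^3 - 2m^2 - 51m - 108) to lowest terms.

(m^3 + 15m^2 + 166m + 672)/(m^2 + 7m + 12)

By polynomial division,
  m^4 + 6m^3 + 31m^2 - 822m - 6048 = (m + 8)(m^3 - 2m^2 - 51m - 108) + (98m^2 - 306m - 5184)
  m^3 - 2m^2 - 51m - 108 = ((1/98)m + 55/4802)(98m^2 - 306m - 5184) + ((12972/2401)m - 116748/2401)
  98m^2 - 306m - 5184 = ((117649/6486)m + 115248/1081)((12972/2401)m - 116748/2401) + (0)
Last nonzero remainder: (12972/2401)m - 116748/2401. Dividing through by 12972/2401 gives the monic gcd m - 9.
Cancel m - 9 from numerator and denominator to get the reduced form.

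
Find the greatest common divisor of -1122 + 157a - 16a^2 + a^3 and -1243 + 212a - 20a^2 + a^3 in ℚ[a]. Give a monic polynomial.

-11 + a

Euclidean algorithm in ℚ[a]:
  a^3 - 16a^2 + 157a - 1122 = (a^3 - 20a^2 + 212a - 1243) + (4a^2 - 55a + 121)
  a^3 - 20a^2 + 212a - 1243 = ((1/4)a - 25/16)(4a^2 - 55a + 121) + ((1533/16)a - 16863/16)
  4a^2 - 55a + 121 = ((64/1533)a - 176/1533)((1533/16)a - 16863/16) + (0)
Last nonzero remainder: (1533/16)a - 16863/16. Dividing through by 1533/16 gives the monic gcd a - 11.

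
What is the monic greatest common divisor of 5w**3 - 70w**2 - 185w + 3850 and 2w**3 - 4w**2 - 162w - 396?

w - 11

Apply the Euclidean algorithm:
  5w**3 - 70w**2 - 185w + 3850 = (5/2)(2w**3 - 4w**2 - 162w - 396) + (-60w**2 + 220w + 4840)
  2w**3 - 4w**2 - 162w - 396 = (-(1/30)w - 1/18)(-60w**2 + 220w + 4840) + ((104/9)w - 1144/9)
  -60w**2 + 220w + 4840 = (-(135/26)w - 495/13)((104/9)w - 1144/9) + (0)
Last nonzero remainder: (104/9)w - 1144/9. Dividing through by 104/9 gives the monic gcd w - 11.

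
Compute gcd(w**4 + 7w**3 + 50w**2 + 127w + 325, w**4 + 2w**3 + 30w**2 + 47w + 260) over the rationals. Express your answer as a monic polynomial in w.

w**2 + 3w + 13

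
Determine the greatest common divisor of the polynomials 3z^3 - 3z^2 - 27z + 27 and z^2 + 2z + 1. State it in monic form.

1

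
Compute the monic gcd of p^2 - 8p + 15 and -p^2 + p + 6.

p - 3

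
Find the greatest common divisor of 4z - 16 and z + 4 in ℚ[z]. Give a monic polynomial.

Repeated division with remainder:
  4z - 16 = (4)(z + 4) + (-32)
  z + 4 = (-(1/32)z - 1/8)(-32) + (0)
The last nonzero remainder is the constant -32, so the polynomials are coprime and gcd = 1.

1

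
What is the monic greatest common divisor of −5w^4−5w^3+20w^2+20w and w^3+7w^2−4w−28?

Euclidean algorithm in ℚ[w]:
  −5w^4−5w^3+20w^2+20w = (−5w+30)(w^3+7w^2−4w−28) + (−210w^2+840)
  w^3+7w^2−4w−28 = (−(1/210)w−1/30)(−210w^2+840) + (0)
Last nonzero remainder: −210w^2+840. Dividing through by −210 gives the monic gcd w^2−4.

w^2−4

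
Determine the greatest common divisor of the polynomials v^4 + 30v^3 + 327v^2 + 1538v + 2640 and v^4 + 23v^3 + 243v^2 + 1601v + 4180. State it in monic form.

v^2 + 16v + 55

Apply the Euclidean algorithm:
  v^4 + 30v^3 + 327v^2 + 1538v + 2640 = (v^4 + 23v^3 + 243v^2 + 1601v + 4180) + (7v^3 + 84v^2 − 63v − 1540)
  v^4 + 23v^3 + 243v^2 + 1601v + 4180 = ((1/7)v + 11/7)(7v^3 + 84v^2 − 63v − 1540) + (120v^2 + 1920v + 6600)
  7v^3 + 84v^2 − 63v − 1540 = ((7/120)v − 7/30)(120v^2 + 1920v + 6600) + (0)
Last nonzero remainder: 120v^2 + 1920v + 6600. Dividing through by 120 gives the monic gcd v^2 + 16v + 55.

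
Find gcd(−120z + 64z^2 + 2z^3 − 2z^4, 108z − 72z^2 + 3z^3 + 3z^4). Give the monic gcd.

−12z + 4z^2 + z^3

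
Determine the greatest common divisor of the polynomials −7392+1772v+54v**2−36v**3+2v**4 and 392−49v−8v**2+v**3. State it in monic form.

Repeated division with remainder:
  2v**4−36v**3+54v**2+1772v−7392 = (2v−20)(v**3−8v**2−49v+392) + (−8v**2+8v+448)
  v**3−8v**2−49v+392 = (−(1/8)v+7/8)(−8v**2+8v+448) + (0)
Last nonzero remainder: −8v**2+8v+448. Dividing through by −8 gives the monic gcd v**2−v−56.

−56−v+v**2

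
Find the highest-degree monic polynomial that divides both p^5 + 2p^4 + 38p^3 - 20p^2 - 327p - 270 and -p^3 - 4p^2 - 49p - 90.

By polynomial division,
  p^5 + 2p^4 + 38p^3 - 20p^2 - 327p - 270 = (-p^2 + 2p + 3)(-p^3 - 4p^2 - 49p - 90) + (0)
Last nonzero remainder: -p^3 - 4p^2 - 49p - 90. Dividing through by -1 gives the monic gcd p^3 + 4p^2 + 49p + 90.

p^3 + 4p^2 + 49p + 90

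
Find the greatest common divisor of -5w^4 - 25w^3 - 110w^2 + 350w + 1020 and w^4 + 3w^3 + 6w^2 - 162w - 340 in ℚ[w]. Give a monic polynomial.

w^3 + 8w^2 + 46w + 68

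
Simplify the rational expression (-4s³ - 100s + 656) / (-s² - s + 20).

(4s² + 16s + 164)/(s + 5)

Euclidean algorithm in ℚ[s]:
  -4s³ - 100s + 656 = (4s - 4)(-s² - s + 20) + (-184s + 736)
  -s² - s + 20 = ((1/184)s + 5/184)(-184s + 736) + (0)
Last nonzero remainder: -184s + 736. Dividing through by -184 gives the monic gcd s - 4.
Cancel s - 4 from numerator and denominator to get the reduced form.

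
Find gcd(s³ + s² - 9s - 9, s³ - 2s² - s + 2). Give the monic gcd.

By polynomial division,
  s³ + s² - 9s - 9 = (s³ - 2s² - s + 2) + (3s² - 8s - 11)
  s³ - 2s² - s + 2 = ((1/3)s + 2/9)(3s² - 8s - 11) + ((40/9)s + 40/9)
  3s² - 8s - 11 = ((27/40)s - 99/40)((40/9)s + 40/9) + (0)
Last nonzero remainder: (40/9)s + 40/9. Dividing through by 40/9 gives the monic gcd s + 1.

s + 1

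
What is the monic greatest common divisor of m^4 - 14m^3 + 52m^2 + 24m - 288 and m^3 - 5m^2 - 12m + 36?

Repeated division with remainder:
  m^4 - 14m^3 + 52m^2 + 24m - 288 = (m - 9)(m^3 - 5m^2 - 12m + 36) + (19m^2 - 120m + 36)
  m^3 - 5m^2 - 12m + 36 = ((1/19)m + 25/361)(19m^2 - 120m + 36) + (-(2016/361)m + 12096/361)
  19m^2 - 120m + 36 = (-(6859/2016)m + 361/336)(-(2016/361)m + 12096/361) + (0)
Last nonzero remainder: -(2016/361)m + 12096/361. Dividing through by -2016/361 gives the monic gcd m - 6.

m - 6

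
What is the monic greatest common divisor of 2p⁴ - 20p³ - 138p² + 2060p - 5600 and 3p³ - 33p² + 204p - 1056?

p - 8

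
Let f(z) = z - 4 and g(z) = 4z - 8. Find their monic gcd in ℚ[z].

Euclidean algorithm in ℚ[z]:
  z - 4 = (1/4)(4z - 8) + (-2)
  4z - 8 = (-2z + 4)(-2) + (0)
The last nonzero remainder is the constant -2, so the polynomials are coprime and gcd = 1.

1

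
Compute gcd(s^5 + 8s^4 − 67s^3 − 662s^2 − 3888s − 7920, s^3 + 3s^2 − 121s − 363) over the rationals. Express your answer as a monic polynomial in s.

s^2 + 14s + 33

Repeated division with remainder:
  s^5 + 8s^4 − 67s^3 − 662s^2 − 3888s − 7920 = (s^2 + 5s + 39)(s^3 + 3s^2 − 121s − 363) + (189s^2 + 2646s + 6237)
  s^3 + 3s^2 − 121s − 363 = ((1/189)s − 11/189)(189s^2 + 2646s + 6237) + (0)
Last nonzero remainder: 189s^2 + 2646s + 6237. Dividing through by 189 gives the monic gcd s^2 + 14s + 33.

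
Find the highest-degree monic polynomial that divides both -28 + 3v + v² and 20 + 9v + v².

1

Repeated division with remainder:
  v² + 3v - 28 = (v² + 9v + 20) + (-6v - 48)
  v² + 9v + 20 = (-(1/6)v - 1/6)(-6v - 48) + (12)
  -6v - 48 = (-(1/2)v - 4)(12) + (0)
The last nonzero remainder is the constant 12, so the polynomials are coprime and gcd = 1.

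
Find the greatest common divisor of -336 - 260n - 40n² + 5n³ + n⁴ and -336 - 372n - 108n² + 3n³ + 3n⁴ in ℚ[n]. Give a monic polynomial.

-56 - 34n - n² + n³

Apply the Euclidean algorithm:
  n⁴ + 5n³ - 40n² - 260n - 336 = (1/3)(3n⁴ + 3n³ - 108n² - 372n - 336) + (4n³ - 4n² - 136n - 224)
  3n⁴ + 3n³ - 108n² - 372n - 336 = ((3/4)n + 3/2)(4n³ - 4n² - 136n - 224) + (0)
Last nonzero remainder: 4n³ - 4n² - 136n - 224. Dividing through by 4 gives the monic gcd n³ - n² - 34n - 56.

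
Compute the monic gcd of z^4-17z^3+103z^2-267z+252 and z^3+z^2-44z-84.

Repeated division with remainder:
  z^4-17z^3+103z^2-267z+252 = (z-18)(z^3+z^2-44z-84) + (165z^2-975z-1260)
  z^3+z^2-44z-84 = ((1/165)z+76/1815)(165z^2-975z-1260) + ((540/121)z-3780/121)
  165z^2-975z-1260 = ((1331/36)z+121/3)((540/121)z-3780/121) + (0)
Last nonzero remainder: (540/121)z-3780/121. Dividing through by 540/121 gives the monic gcd z-7.

z-7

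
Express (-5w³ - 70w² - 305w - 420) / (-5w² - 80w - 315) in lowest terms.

Repeated division with remainder:
  -5w³ - 70w² - 305w - 420 = (w - 2)(-5w² - 80w - 315) + (-150w - 1050)
  -5w² - 80w - 315 = ((1/30)w + 3/10)(-150w - 1050) + (0)
Last nonzero remainder: -150w - 1050. Dividing through by -150 gives the monic gcd w + 7.
Cancel w + 7 from numerator and denominator to get the reduced form.

(w² + 7w + 12)/(w + 9)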